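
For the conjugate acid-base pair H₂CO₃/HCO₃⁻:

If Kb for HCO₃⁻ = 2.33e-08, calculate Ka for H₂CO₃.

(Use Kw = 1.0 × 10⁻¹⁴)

For a conjugate pair Ka × Kb = Kw, so Ka = Kw/Kb = 1.0 × 10⁻¹⁴ / 2.33e-08 = 4.29e-07.

K_a = 4.29e-07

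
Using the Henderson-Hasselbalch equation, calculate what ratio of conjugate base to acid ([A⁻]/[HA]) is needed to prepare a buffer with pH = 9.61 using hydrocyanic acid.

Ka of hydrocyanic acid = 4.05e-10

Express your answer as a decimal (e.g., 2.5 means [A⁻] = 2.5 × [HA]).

pKa = -log(4.05e-10) = 9.3925. pH = pKa + log([A⁻]/[HA]), so log([A⁻]/[HA]) = pH − pKa = 9.61 − 9.3925 = 0.2175. [A⁻]/[HA] = 10^(0.2175) = 1.65

[A⁻]/[HA] = 1.65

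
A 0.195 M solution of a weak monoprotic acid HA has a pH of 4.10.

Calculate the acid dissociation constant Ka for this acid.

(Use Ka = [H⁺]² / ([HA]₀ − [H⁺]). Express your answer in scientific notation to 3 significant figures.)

[H⁺] = 10^(−pH) = 10^(−4.10) = 7.943e-05 M. For HA ⇌ H⁺ + A⁻, Ka = [H⁺][A⁻]/[HA] = [H⁺]² / ([HA]₀ − [H⁺]) = (7.943e-05)² / (0.195 − 7.943e-05) = 3.24e-08.

K_a = 3.24e-08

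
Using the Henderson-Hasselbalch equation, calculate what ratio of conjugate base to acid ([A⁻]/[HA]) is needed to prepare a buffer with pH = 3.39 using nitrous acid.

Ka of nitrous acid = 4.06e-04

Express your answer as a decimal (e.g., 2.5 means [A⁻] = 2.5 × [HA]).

pKa = -log(4.06e-04) = 3.3915. pH = pKa + log([A⁻]/[HA]), so log([A⁻]/[HA]) = pH − pKa = 3.39 − 3.3915 = -0.0015. [A⁻]/[HA] = 10^(-0.0015) = 0.997

[A⁻]/[HA] = 0.997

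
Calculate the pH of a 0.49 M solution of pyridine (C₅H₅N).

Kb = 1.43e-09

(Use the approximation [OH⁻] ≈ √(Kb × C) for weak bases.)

[OH⁻] = √(Kb × C) = √(1.43e-09 × 0.49) = 2.6471e-05. pOH = 4.58, pH = 14 - pOH

pH = 9.42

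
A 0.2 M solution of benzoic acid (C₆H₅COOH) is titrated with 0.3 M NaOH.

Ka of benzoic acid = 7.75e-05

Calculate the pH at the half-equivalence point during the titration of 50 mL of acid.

At half-equivalence [HA] = [A⁻], so Henderson-Hasselbalch gives pH = pKa = -log(7.75e-05) = 4.11.

pH = pKa = 4.11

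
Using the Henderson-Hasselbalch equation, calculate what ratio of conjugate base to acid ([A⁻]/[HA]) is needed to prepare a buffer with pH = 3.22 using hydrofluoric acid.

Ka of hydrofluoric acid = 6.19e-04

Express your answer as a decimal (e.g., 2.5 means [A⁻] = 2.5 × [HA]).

pKa = -log(6.19e-04) = 3.2083. pH = pKa + log([A⁻]/[HA]), so log([A⁻]/[HA]) = pH − pKa = 3.22 − 3.2083 = 0.0117. [A⁻]/[HA] = 10^(0.0117) = 1.03

[A⁻]/[HA] = 1.03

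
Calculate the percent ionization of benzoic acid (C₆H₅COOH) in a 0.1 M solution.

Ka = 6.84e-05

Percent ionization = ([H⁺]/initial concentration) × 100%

Using Ka equilibrium: x² + Ka×x - Ka×C = 0. Solving: [H⁺] = 2.5814e-03. Percent = (2.5814e-03/0.1) × 100

Percent ionization = 2.58%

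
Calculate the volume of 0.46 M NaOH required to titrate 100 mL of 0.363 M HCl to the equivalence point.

At equivalence: moles acid = moles base. moles HCl = 0.363 × 100/1000 = 0.0363 mol. V_base = moles / 0.46 × 1000 = 78.9 mL.

V_{base} = 78.9 mL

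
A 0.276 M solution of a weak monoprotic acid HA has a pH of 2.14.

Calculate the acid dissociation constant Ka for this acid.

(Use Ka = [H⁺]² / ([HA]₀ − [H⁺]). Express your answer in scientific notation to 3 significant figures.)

[H⁺] = 10^(−pH) = 10^(−2.14) = 7.244e-03 M. For HA ⇌ H⁺ + A⁻, Ka = [H⁺][A⁻]/[HA] = [H⁺]² / ([HA]₀ − [H⁺]) = (7.244e-03)² / (0.276 − 7.244e-03) = 1.95e-04.

K_a = 1.95e-04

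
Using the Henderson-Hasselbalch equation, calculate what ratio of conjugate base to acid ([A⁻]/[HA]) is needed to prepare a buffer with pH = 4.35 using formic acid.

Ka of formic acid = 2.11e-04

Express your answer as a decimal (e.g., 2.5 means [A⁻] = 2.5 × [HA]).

pKa = -log(2.11e-04) = 3.6757. pH = pKa + log([A⁻]/[HA]), so log([A⁻]/[HA]) = pH − pKa = 4.35 − 3.6757 = 0.6743. [A⁻]/[HA] = 10^(0.6743) = 4.72

[A⁻]/[HA] = 4.72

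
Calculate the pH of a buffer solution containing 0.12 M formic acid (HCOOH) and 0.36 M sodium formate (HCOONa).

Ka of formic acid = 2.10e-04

pKa = -log(2.10e-04) = 3.68. pH = pKa + log([A⁻]/[HA]) = 3.68 + log(0.36/0.12)

pH = 4.15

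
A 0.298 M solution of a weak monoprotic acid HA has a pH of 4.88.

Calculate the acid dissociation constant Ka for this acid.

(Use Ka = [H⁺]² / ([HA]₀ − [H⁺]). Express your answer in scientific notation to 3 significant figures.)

[H⁺] = 10^(−pH) = 10^(−4.88) = 1.318e-05 M. For HA ⇌ H⁺ + A⁻, Ka = [H⁺][A⁻]/[HA] = [H⁺]² / ([HA]₀ − [H⁺]) = (1.318e-05)² / (0.298 − 1.318e-05) = 5.83e-10.

K_a = 5.83e-10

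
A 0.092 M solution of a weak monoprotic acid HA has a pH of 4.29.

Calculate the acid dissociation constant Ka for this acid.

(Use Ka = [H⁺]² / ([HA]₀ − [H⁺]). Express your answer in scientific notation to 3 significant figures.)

[H⁺] = 10^(−pH) = 10^(−4.29) = 5.129e-05 M. For HA ⇌ H⁺ + A⁻, Ka = [H⁺][A⁻]/[HA] = [H⁺]² / ([HA]₀ − [H⁺]) = (5.129e-05)² / (0.092 − 5.129e-05) = 2.86e-08.

K_a = 2.86e-08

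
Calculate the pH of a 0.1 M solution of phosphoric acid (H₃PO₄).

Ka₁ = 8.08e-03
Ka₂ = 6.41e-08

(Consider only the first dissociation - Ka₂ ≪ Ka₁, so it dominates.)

First dissociation dominates. From Ka₁ = [H⁺][HA⁻]/[H₂A], x² + Ka₁·x − Ka₁·C = 0 with C = 0.1 M and Ka₁ = 8.08e-03. Solving: [H⁺] = (−Ka₁ + √(Ka₁² + 4·Ka₁·C)) / 2 = 2.4671e-02 M. pH = -log(2.4671e-02) = 1.61.

pH = 1.61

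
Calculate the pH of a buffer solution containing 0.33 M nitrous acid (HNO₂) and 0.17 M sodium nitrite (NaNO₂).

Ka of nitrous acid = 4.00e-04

pKa = -log(4.00e-04) = 3.40. pH = pKa + log([A⁻]/[HA]) = 3.40 + log(0.17/0.33)

pH = 3.11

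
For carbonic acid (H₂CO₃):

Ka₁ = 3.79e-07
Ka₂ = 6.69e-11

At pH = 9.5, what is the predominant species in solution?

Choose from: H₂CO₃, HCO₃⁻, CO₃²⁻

pKa₁ = 6.42, pKa₂ = 10.17. For a polyprotic acid the predominant species crosses at each pKa: below pKa_n the protonated form dominates, above it the deprotonated form does. At pH = 9.5, the predominant species is HCO₃⁻.

HCO₃⁻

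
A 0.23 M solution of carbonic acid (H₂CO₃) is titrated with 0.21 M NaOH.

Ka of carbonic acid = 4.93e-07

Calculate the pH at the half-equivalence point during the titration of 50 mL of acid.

At half-equivalence [HA] = [A⁻], so Henderson-Hasselbalch gives pH = pKa = -log(4.93e-07) = 6.31.

pH = pKa = 6.31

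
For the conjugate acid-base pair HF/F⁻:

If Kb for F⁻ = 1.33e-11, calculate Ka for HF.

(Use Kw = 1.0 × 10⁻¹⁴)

For a conjugate pair Ka × Kb = Kw, so Ka = Kw/Kb = 1.0 × 10⁻¹⁴ / 1.33e-11 = 7.52e-04.

K_a = 7.52e-04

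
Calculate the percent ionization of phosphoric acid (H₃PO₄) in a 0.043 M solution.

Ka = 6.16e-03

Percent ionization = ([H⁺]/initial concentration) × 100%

Using Ka equilibrium: x² + Ka×x - Ka×C = 0. Solving: [H⁺] = 1.3484e-02. Percent = (1.3484e-02/0.043) × 100

Percent ionization = 31.4%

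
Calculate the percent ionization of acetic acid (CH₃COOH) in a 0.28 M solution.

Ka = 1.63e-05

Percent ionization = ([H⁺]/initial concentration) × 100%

Using Ka equilibrium: x² + Ka×x - Ka×C = 0. Solving: [H⁺] = 2.1282e-03. Percent = (2.1282e-03/0.28) × 100

Percent ionization = 0.76%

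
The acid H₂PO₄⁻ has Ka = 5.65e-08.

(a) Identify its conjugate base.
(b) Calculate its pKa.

(a) The conjugate base is formed by removing one H⁺ from H₂PO₄⁻, giving HPO₄²⁻. (b) pKa = -log(Ka) = -log(5.65e-08) = 7.25.

Conjugate base: HPO₄²⁻; pK_a = 7.25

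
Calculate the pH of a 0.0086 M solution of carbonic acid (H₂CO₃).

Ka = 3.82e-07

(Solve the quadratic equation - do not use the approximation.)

x² + Ka×x - Ka×C = 0. Using quadratic formula: [H⁺] = 5.7126e-05

pH = 4.24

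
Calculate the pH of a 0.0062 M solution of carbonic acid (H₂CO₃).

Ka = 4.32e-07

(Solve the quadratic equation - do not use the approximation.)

x² + Ka×x - Ka×C = 0. Using quadratic formula: [H⁺] = 5.1538e-05

pH = 4.29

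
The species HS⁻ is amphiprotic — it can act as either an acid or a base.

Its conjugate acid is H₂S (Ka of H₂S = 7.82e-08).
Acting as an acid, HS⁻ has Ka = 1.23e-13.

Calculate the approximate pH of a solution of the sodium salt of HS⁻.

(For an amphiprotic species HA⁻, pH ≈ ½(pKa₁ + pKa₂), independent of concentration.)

pKa₁ = -log(7.82e-08) = 7.11; pKa₂ = -log(1.23e-13) = 12.91. For an amphiprotic species, pH ≈ ½(pKa₁ + pKa₂) = ½(7.11 + 12.91) = 10.01.

pH = 10.01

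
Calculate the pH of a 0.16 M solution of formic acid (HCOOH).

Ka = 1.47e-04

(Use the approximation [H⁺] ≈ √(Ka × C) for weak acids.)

[H⁺] = √(Ka × C) = √(1.47e-04 × 0.16) = 4.8497e-03. pH = -log(4.8497e-03)

pH = 2.31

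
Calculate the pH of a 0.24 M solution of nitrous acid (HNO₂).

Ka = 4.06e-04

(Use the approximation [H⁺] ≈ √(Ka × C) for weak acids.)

[H⁺] = √(Ka × C) = √(4.06e-04 × 0.24) = 9.8712e-03. pH = -log(9.8712e-03)

pH = 2.01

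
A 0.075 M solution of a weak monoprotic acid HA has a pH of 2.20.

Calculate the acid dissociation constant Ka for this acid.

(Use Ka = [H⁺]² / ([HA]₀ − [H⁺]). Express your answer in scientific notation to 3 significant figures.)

[H⁺] = 10^(−pH) = 10^(−2.20) = 6.310e-03 M. For HA ⇌ H⁺ + A⁻, Ka = [H⁺][A⁻]/[HA] = [H⁺]² / ([HA]₀ − [H⁺]) = (6.310e-03)² / (0.075 − 6.310e-03) = 5.80e-04.

K_a = 5.80e-04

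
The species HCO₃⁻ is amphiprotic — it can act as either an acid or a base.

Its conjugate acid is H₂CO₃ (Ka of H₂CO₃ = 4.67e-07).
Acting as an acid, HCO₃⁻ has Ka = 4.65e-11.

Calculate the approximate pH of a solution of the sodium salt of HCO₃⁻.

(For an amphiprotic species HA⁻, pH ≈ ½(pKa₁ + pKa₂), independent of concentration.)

pKa₁ = -log(4.67e-07) = 6.33; pKa₂ = -log(4.65e-11) = 10.33. For an amphiprotic species, pH ≈ ½(pKa₁ + pKa₂) = ½(6.33 + 10.33) = 8.33.

pH = 8.33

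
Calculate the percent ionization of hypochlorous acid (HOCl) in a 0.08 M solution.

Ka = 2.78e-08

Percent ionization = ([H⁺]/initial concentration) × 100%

Using Ka equilibrium: x² + Ka×x - Ka×C = 0. Solving: [H⁺] = 4.7145e-05. Percent = (4.7145e-05/0.08) × 100

Percent ionization = 0.0589%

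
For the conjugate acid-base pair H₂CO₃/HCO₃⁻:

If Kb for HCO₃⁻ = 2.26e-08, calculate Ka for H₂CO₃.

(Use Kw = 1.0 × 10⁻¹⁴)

For a conjugate pair Ka × Kb = Kw, so Ka = Kw/Kb = 1.0 × 10⁻¹⁴ / 2.26e-08 = 4.42e-07.

K_a = 4.42e-07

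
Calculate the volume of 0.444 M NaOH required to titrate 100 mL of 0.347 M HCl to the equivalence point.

At equivalence: moles acid = moles base. moles HCl = 0.347 × 100/1000 = 0.0347 mol. V_base = moles / 0.444 × 1000 = 78.2 mL.

V_{base} = 78.2 mL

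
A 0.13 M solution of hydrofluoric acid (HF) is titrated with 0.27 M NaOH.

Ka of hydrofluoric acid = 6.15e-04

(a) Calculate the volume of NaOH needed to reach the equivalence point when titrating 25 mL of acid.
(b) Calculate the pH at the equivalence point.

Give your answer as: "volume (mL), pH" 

moles acid = 0.13 × 25/1000 = 0.00325 mol; V_base = moles/0.27 × 1000 = 12.0 mL. At equivalence only the conjugate base is present: [A⁻] = 0.00325/0.037 = 8.7750e-02 M. Kb = Kw/Ka = 1.63e-11; [OH⁻] = √(Kb × [A⁻]) = 1.1945e-06; pOH = 5.92; pH = 14 - pOH = 8.08.

V = 12.0 mL, pH = 8.08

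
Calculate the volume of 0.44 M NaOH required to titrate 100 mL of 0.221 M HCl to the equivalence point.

At equivalence: moles acid = moles base. moles HCl = 0.221 × 100/1000 = 0.0221 mol. V_base = moles / 0.44 × 1000 = 50.2 mL.

V_{base} = 50.2 mL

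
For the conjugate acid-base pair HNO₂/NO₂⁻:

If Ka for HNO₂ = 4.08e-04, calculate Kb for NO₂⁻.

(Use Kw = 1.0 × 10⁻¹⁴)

For a conjugate pair Ka × Kb = Kw, so Kb = Kw/Ka = 1.0 × 10⁻¹⁴ / 4.08e-04 = 2.45e-11.

K_b = 2.45e-11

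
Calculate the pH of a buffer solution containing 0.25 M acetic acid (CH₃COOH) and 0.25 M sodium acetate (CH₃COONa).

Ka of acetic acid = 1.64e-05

pKa = -log(1.64e-05) = 4.79. pH = pKa + log([A⁻]/[HA]) = 4.79 + log(0.25/0.25)

pH = 4.79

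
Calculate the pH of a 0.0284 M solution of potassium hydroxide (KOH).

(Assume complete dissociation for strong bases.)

[OH⁻] = 0.0284 M for strong base. pOH = -log[OH⁻] = 1.55, pH = 14 - pOH

pH = 12.45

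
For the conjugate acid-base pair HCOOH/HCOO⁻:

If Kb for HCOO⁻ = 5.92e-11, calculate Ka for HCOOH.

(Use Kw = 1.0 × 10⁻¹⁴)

For a conjugate pair Ka × Kb = Kw, so Ka = Kw/Kb = 1.0 × 10⁻¹⁴ / 5.92e-11 = 1.69e-04.

K_a = 1.69e-04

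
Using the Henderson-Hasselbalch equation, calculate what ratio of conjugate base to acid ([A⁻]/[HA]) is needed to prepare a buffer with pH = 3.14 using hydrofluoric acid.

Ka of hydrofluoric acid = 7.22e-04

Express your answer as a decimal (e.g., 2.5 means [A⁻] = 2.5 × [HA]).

pKa = -log(7.22e-04) = 3.1415. pH = pKa + log([A⁻]/[HA]), so log([A⁻]/[HA]) = pH − pKa = 3.14 − 3.1415 = -0.0015. [A⁻]/[HA] = 10^(-0.0015) = 0.997

[A⁻]/[HA] = 0.997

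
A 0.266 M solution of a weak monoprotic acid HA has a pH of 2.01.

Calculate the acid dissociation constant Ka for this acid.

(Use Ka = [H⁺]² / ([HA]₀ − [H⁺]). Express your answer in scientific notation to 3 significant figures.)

[H⁺] = 10^(−pH) = 10^(−2.01) = 9.772e-03 M. For HA ⇌ H⁺ + A⁻, Ka = [H⁺][A⁻]/[HA] = [H⁺]² / ([HA]₀ − [H⁺]) = (9.772e-03)² / (0.266 − 9.772e-03) = 3.73e-04.

K_a = 3.73e-04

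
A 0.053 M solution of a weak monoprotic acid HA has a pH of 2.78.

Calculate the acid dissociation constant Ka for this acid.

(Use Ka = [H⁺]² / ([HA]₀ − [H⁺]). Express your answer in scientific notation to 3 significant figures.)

[H⁺] = 10^(−pH) = 10^(−2.78) = 1.660e-03 M. For HA ⇌ H⁺ + A⁻, Ka = [H⁺][A⁻]/[HA] = [H⁺]² / ([HA]₀ − [H⁺]) = (1.660e-03)² / (0.053 − 1.660e-03) = 5.36e-05.

K_a = 5.36e-05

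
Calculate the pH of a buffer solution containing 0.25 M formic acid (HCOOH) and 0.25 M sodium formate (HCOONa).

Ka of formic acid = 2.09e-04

pKa = -log(2.09e-04) = 3.68. pH = pKa + log([A⁻]/[HA]) = 3.68 + log(0.25/0.25)

pH = 3.68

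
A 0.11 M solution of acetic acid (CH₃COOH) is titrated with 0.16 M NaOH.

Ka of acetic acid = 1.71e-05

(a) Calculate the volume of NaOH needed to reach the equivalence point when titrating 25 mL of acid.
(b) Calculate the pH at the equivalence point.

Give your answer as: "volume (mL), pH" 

moles acid = 0.11 × 25/1000 = 0.00275 mol; V_base = moles/0.16 × 1000 = 17.2 mL. At equivalence only the conjugate base is present: [A⁻] = 0.00275/0.042 = 6.5185e-02 M. Kb = Kw/Ka = 5.85e-10; [OH⁻] = √(Kb × [A⁻]) = 6.1741e-06; pOH = 5.21; pH = 14 - pOH = 8.79.

V = 17.2 mL, pH = 8.79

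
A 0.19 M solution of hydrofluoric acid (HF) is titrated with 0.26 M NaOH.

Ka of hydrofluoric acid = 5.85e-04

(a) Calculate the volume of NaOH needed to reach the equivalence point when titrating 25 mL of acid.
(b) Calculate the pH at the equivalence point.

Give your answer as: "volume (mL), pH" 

moles acid = 0.19 × 25/1000 = 0.00475 mol; V_base = moles/0.26 × 1000 = 18.3 mL. At equivalence only the conjugate base is present: [A⁻] = 0.00475/0.043 = 1.0978e-01 M. Kb = Kw/Ka = 1.71e-11; [OH⁻] = √(Kb × [A⁻]) = 1.3699e-06; pOH = 5.86; pH = 14 - pOH = 8.14.

V = 18.3 mL, pH = 8.14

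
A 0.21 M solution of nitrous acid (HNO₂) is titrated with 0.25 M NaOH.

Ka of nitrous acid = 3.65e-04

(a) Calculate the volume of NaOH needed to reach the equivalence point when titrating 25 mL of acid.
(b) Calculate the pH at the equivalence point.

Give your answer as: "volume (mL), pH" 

moles acid = 0.21 × 25/1000 = 0.00525 mol; V_base = moles/0.25 × 1000 = 21.0 mL. At equivalence only the conjugate base is present: [A⁻] = 0.00525/0.046 = 1.1413e-01 M. Kb = Kw/Ka = 2.74e-11; [OH⁻] = √(Kb × [A⁻]) = 1.7683e-06; pOH = 5.75; pH = 14 - pOH = 8.25.

V = 21.0 mL, pH = 8.25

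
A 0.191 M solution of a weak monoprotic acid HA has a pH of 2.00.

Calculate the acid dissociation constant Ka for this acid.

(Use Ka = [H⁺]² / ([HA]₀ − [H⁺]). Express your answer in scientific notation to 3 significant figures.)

[H⁺] = 10^(−pH) = 10^(−2.00) = 1.000e-02 M. For HA ⇌ H⁺ + A⁻, Ka = [H⁺][A⁻]/[HA] = [H⁺]² / ([HA]₀ − [H⁺]) = (1.000e-02)² / (0.191 − 1.000e-02) = 5.52e-04.

K_a = 5.52e-04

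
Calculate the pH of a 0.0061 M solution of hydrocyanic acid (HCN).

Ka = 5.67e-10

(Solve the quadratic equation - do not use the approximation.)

x² + Ka×x - Ka×C = 0. Using quadratic formula: [H⁺] = 1.8595e-06

pH = 5.73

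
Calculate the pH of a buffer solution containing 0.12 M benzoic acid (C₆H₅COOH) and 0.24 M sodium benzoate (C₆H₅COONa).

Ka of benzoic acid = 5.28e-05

pKa = -log(5.28e-05) = 4.28. pH = pKa + log([A⁻]/[HA]) = 4.28 + log(0.24/0.12)

pH = 4.58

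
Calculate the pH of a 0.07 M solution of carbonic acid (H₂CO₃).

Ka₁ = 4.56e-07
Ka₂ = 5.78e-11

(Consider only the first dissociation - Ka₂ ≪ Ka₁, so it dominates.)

First dissociation dominates. From Ka₁ = [H⁺][HA⁻]/[H₂A], x² + Ka₁·x − Ka₁·C = 0 with C = 0.07 M and Ka₁ = 4.56e-07. Solving: [H⁺] = (−Ka₁ + √(Ka₁² + 4·Ka₁·C)) / 2 = 1.7843e-04 M. pH = -log(1.7843e-04) = 3.75.

pH = 3.75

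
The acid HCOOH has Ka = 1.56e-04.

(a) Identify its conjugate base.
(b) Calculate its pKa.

(a) The conjugate base is formed by removing one H⁺ from HCOOH, giving HCOO⁻. (b) pKa = -log(Ka) = -log(1.56e-04) = 3.81.

Conjugate base: HCOO⁻; pK_a = 3.81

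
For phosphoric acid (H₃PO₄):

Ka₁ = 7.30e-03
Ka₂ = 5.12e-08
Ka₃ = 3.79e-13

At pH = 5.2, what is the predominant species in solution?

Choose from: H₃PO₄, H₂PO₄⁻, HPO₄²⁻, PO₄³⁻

pKa₁ = 2.14, pKa₂ = 7.29, pKa₃ = 12.42. For a polyprotic acid the predominant species crosses at each pKa: below pKa_n the protonated form dominates, above it the deprotonated form does. At pH = 5.2, the predominant species is H₂PO₄⁻.

H₂PO₄⁻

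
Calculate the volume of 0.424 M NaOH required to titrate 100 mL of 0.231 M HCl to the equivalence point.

At equivalence: moles acid = moles base. moles HCl = 0.231 × 100/1000 = 0.0231 mol. V_base = moles / 0.424 × 1000 = 54.5 mL.

V_{base} = 54.5 mL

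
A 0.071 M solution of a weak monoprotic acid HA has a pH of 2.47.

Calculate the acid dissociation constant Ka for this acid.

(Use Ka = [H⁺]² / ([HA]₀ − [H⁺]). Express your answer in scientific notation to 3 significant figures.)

[H⁺] = 10^(−pH) = 10^(−2.47) = 3.388e-03 M. For HA ⇌ H⁺ + A⁻, Ka = [H⁺][A⁻]/[HA] = [H⁺]² / ([HA]₀ − [H⁺]) = (3.388e-03)² / (0.071 − 3.388e-03) = 1.70e-04.

K_a = 1.70e-04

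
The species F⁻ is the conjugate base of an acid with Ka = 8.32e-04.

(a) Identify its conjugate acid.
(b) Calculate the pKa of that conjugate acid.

(a) The conjugate acid is formed by adding one H⁺ to F⁻, giving HF. (b) pKa = -log(Ka) = -log(8.32e-04) = 3.08.

Conjugate acid: HF; pK_a = 3.08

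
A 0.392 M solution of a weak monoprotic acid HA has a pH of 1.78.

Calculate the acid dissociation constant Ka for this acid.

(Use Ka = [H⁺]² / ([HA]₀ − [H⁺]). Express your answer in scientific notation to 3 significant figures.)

[H⁺] = 10^(−pH) = 10^(−1.78) = 1.660e-02 M. For HA ⇌ H⁺ + A⁻, Ka = [H⁺][A⁻]/[HA] = [H⁺]² / ([HA]₀ − [H⁺]) = (1.660e-02)² / (0.392 − 1.660e-02) = 7.34e-04.

K_a = 7.34e-04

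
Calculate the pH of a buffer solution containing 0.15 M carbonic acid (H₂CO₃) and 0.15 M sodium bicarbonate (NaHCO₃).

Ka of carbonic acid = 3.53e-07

pKa = -log(3.53e-07) = 6.45. pH = pKa + log([A⁻]/[HA]) = 6.45 + log(0.15/0.15)

pH = 6.45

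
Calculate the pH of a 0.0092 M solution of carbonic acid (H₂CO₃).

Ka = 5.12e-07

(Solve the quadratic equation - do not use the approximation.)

x² + Ka×x - Ka×C = 0. Using quadratic formula: [H⁺] = 6.8377e-05

pH = 4.17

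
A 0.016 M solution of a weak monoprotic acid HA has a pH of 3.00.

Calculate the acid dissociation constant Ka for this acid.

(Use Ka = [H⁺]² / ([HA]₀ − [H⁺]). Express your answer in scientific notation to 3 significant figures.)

[H⁺] = 10^(−pH) = 10^(−3.00) = 1.000e-03 M. For HA ⇌ H⁺ + A⁻, Ka = [H⁺][A⁻]/[HA] = [H⁺]² / ([HA]₀ − [H⁺]) = (1.000e-03)² / (0.016 − 1.000e-03) = 6.67e-05.

K_a = 6.67e-05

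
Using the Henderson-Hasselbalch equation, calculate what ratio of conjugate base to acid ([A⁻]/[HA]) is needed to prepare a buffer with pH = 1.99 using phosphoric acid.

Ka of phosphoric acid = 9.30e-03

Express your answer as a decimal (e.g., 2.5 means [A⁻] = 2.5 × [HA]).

pKa = -log(9.30e-03) = 2.0315. pH = pKa + log([A⁻]/[HA]), so log([A⁻]/[HA]) = pH − pKa = 1.99 − 2.0315 = -0.0415. [A⁻]/[HA] = 10^(-0.0415) = 0.909

[A⁻]/[HA] = 0.909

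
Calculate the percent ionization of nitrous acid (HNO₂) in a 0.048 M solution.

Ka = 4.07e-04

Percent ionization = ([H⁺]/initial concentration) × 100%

Using Ka equilibrium: x² + Ka×x - Ka×C = 0. Solving: [H⁺] = 4.2211e-03. Percent = (4.2211e-03/0.048) × 100

Percent ionization = 8.79%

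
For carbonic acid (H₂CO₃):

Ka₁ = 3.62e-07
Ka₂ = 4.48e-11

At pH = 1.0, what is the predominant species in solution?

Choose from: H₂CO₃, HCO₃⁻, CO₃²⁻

pKa₁ = 6.44, pKa₂ = 10.35. For a polyprotic acid the predominant species crosses at each pKa: below pKa_n the protonated form dominates, above it the deprotonated form does. At pH = 1.0, the predominant species is H₂CO₃.

H₂CO₃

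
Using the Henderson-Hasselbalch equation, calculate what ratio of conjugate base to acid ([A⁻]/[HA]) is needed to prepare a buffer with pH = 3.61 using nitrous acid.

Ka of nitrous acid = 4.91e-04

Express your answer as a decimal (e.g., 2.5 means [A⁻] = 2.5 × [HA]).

pKa = -log(4.91e-04) = 3.3089. pH = pKa + log([A⁻]/[HA]), so log([A⁻]/[HA]) = pH − pKa = 3.61 − 3.3089 = 0.3011. [A⁻]/[HA] = 10^(0.3011) = 2.00

[A⁻]/[HA] = 2.00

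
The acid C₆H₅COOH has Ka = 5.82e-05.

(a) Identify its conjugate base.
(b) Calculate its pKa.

(a) The conjugate base is formed by removing one H⁺ from C₆H₅COOH, giving C₆H₅COO⁻. (b) pKa = -log(Ka) = -log(5.82e-05) = 4.24.

Conjugate base: C₆H₅COO⁻; pK_a = 4.24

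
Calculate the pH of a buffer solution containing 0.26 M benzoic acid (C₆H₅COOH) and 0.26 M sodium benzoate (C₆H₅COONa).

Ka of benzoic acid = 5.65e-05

pKa = -log(5.65e-05) = 4.25. pH = pKa + log([A⁻]/[HA]) = 4.25 + log(0.26/0.26)

pH = 4.25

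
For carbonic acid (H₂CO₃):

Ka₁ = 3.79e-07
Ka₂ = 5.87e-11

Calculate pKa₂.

pKa₂ = -log(Ka₂) = -log(5.87e-11) = 10.23.

pK_{a2} = 10.23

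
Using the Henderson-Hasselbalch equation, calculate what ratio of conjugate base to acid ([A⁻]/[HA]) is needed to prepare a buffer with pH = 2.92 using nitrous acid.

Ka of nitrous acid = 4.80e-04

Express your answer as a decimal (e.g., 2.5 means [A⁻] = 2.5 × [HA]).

pKa = -log(4.80e-04) = 3.3188. pH = pKa + log([A⁻]/[HA]), so log([A⁻]/[HA]) = pH − pKa = 2.92 − 3.3188 = -0.3988. [A⁻]/[HA] = 10^(-0.3988) = 0.399

[A⁻]/[HA] = 0.399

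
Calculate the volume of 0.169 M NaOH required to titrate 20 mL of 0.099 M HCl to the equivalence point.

At equivalence: moles acid = moles base. moles HCl = 0.099 × 20/1000 = 0.00198 mol. V_base = moles / 0.169 × 1000 = 11.7 mL.

V_{base} = 11.7 mL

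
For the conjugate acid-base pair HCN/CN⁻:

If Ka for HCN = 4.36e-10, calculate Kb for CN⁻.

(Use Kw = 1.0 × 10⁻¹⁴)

For a conjugate pair Ka × Kb = Kw, so Kb = Kw/Ka = 1.0 × 10⁻¹⁴ / 4.36e-10 = 2.29e-05.

K_b = 2.29e-05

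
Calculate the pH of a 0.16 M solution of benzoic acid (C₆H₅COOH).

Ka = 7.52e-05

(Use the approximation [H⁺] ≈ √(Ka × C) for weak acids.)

[H⁺] = √(Ka × C) = √(7.52e-05 × 0.16) = 3.4687e-03. pH = -log(3.4687e-03)

pH = 2.46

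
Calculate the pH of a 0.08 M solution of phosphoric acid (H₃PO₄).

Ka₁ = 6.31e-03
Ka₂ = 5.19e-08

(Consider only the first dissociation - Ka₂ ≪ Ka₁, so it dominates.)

First dissociation dominates. From Ka₁ = [H⁺][HA⁻]/[H₂A], x² + Ka₁·x − Ka₁·C = 0 with C = 0.08 M and Ka₁ = 6.31e-03. Solving: [H⁺] = (−Ka₁ + √(Ka₁² + 4·Ka₁·C)) / 2 = 1.9533e-02 M. pH = -log(1.9533e-02) = 1.71.

pH = 1.71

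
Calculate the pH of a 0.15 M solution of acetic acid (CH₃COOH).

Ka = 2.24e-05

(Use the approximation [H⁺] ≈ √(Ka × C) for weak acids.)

[H⁺] = √(Ka × C) = √(2.24e-05 × 0.15) = 1.8330e-03. pH = -log(1.8330e-03)

pH = 2.74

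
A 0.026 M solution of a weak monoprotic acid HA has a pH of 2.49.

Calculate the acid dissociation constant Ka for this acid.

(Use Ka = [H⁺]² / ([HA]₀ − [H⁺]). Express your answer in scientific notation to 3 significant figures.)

[H⁺] = 10^(−pH) = 10^(−2.49) = 3.236e-03 M. For HA ⇌ H⁺ + A⁻, Ka = [H⁺][A⁻]/[HA] = [H⁺]² / ([HA]₀ − [H⁺]) = (3.236e-03)² / (0.026 − 3.236e-03) = 4.60e-04.

K_a = 4.60e-04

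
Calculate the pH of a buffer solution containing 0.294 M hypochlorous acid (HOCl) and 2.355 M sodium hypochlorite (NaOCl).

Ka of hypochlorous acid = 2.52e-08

pKa = -log(2.52e-08) = 7.60. pH = pKa + log([A⁻]/[HA]) = 7.60 + log(2.355/0.294)

pH = 8.50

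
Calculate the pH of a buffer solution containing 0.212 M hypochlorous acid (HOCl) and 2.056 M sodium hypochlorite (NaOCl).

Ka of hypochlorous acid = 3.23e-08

pKa = -log(3.23e-08) = 7.49. pH = pKa + log([A⁻]/[HA]) = 7.49 + log(2.056/0.212)

pH = 8.48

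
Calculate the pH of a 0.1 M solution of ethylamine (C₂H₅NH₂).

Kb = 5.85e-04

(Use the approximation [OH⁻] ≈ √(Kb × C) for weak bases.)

[OH⁻] = √(Kb × C) = √(5.85e-04 × 0.1) = 7.6485e-03. pOH = 2.12, pH = 14 - pOH

pH = 11.88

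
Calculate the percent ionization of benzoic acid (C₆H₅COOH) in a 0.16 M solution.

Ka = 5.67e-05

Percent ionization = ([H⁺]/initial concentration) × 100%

Using Ka equilibrium: x² + Ka×x - Ka×C = 0. Solving: [H⁺] = 2.9838e-03. Percent = (2.9838e-03/0.16) × 100

Percent ionization = 1.86%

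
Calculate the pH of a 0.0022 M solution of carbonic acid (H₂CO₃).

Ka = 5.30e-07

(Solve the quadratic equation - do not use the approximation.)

x² + Ka×x - Ka×C = 0. Using quadratic formula: [H⁺] = 3.3883e-05

pH = 4.47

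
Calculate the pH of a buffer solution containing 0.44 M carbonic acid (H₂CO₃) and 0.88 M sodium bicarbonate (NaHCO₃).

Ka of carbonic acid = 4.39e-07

pKa = -log(4.39e-07) = 6.36. pH = pKa + log([A⁻]/[HA]) = 6.36 + log(0.88/0.44)

pH = 6.66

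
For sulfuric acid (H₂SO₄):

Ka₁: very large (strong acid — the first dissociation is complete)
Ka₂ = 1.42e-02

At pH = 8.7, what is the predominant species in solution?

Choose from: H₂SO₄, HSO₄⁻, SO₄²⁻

The first dissociation is complete, so H₂SO₄ itself is never the predominant species in water; pKa₂ = -log(1.42e-02) = 1.85. For a polyprotic acid the predominant species crosses at each pKa: below pKa_n the protonated form dominates, above it the deprotonated form does. At pH = 8.7, the predominant species is SO₄²⁻.

SO₄²⁻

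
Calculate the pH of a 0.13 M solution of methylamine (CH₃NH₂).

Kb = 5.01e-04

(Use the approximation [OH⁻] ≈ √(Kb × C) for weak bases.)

[OH⁻] = √(Kb × C) = √(5.01e-04 × 0.13) = 8.0703e-03. pOH = 2.09, pH = 14 - pOH

pH = 11.91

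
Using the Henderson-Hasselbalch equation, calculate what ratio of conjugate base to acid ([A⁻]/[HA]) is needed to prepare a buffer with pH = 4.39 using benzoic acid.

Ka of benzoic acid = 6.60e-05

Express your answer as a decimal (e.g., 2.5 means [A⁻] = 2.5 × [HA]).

pKa = -log(6.60e-05) = 4.1805. pH = pKa + log([A⁻]/[HA]), so log([A⁻]/[HA]) = pH − pKa = 4.39 − 4.1805 = 0.2095. [A⁻]/[HA] = 10^(0.2095) = 1.62

[A⁻]/[HA] = 1.62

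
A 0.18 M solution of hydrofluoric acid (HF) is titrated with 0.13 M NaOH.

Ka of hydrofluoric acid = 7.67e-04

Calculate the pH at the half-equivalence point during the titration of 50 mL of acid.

At half-equivalence [HA] = [A⁻], so Henderson-Hasselbalch gives pH = pKa = -log(7.67e-04) = 3.12.

pH = pKa = 3.12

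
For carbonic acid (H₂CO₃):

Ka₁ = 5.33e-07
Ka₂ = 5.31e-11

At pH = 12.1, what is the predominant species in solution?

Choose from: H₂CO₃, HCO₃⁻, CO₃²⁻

pKa₁ = 6.27, pKa₂ = 10.27. For a polyprotic acid the predominant species crosses at each pKa: below pKa_n the protonated form dominates, above it the deprotonated form does. At pH = 12.1, the predominant species is CO₃²⁻.

CO₃²⁻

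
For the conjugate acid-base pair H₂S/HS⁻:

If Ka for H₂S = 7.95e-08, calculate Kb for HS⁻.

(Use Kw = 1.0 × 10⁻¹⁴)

For a conjugate pair Ka × Kb = Kw, so Kb = Kw/Ka = 1.0 × 10⁻¹⁴ / 7.95e-08 = 1.26e-07.

K_b = 1.26e-07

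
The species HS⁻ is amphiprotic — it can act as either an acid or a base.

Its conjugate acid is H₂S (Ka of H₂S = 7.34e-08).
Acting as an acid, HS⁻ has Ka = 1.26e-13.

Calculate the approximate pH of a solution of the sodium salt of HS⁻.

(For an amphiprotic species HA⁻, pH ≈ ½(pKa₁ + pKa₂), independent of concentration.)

pKa₁ = -log(7.34e-08) = 7.13; pKa₂ = -log(1.26e-13) = 12.90. For an amphiprotic species, pH ≈ ½(pKa₁ + pKa₂) = ½(7.13 + 12.90) = 10.02.

pH = 10.02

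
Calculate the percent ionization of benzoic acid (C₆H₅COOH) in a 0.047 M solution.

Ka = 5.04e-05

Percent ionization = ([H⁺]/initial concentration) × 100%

Using Ka equilibrium: x² + Ka×x - Ka×C = 0. Solving: [H⁺] = 1.5141e-03. Percent = (1.5141e-03/0.047) × 100

Percent ionization = 3.22%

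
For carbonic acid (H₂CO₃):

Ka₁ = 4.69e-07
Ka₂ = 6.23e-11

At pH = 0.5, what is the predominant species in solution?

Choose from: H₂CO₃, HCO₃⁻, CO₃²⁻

pKa₁ = 6.33, pKa₂ = 10.21. For a polyprotic acid the predominant species crosses at each pKa: below pKa_n the protonated form dominates, above it the deprotonated form does. At pH = 0.5, the predominant species is H₂CO₃.

H₂CO₃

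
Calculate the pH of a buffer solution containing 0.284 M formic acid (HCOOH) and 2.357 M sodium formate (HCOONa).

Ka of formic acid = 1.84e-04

pKa = -log(1.84e-04) = 3.74. pH = pKa + log([A⁻]/[HA]) = 3.74 + log(2.357/0.284)

pH = 4.65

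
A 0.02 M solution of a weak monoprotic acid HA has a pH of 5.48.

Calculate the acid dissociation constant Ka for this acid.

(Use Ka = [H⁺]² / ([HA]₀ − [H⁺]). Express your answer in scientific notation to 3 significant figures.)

[H⁺] = 10^(−pH) = 10^(−5.48) = 3.311e-06 M. For HA ⇌ H⁺ + A⁻, Ka = [H⁺][A⁻]/[HA] = [H⁺]² / ([HA]₀ − [H⁺]) = (3.311e-06)² / (0.02 − 3.311e-06) = 5.48e-10.

K_a = 5.48e-10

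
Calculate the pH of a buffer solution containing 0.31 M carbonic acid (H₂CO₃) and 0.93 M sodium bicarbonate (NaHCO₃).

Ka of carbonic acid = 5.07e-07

pKa = -log(5.07e-07) = 6.29. pH = pKa + log([A⁻]/[HA]) = 6.29 + log(0.93/0.31)

pH = 6.77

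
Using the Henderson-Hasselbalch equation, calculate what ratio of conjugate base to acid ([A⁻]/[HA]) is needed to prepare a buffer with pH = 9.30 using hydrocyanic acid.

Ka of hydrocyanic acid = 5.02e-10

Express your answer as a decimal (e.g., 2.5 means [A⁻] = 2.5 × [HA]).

pKa = -log(5.02e-10) = 9.2993. pH = pKa + log([A⁻]/[HA]), so log([A⁻]/[HA]) = pH − pKa = 9.30 − 9.2993 = 0.0007. [A⁻]/[HA] = 10^(0.0007) = 1.00

[A⁻]/[HA] = 1.00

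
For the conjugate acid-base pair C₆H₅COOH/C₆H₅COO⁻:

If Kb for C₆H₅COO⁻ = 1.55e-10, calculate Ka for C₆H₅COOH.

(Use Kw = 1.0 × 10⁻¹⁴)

For a conjugate pair Ka × Kb = Kw, so Ka = Kw/Kb = 1.0 × 10⁻¹⁴ / 1.55e-10 = 6.45e-05.

K_a = 6.45e-05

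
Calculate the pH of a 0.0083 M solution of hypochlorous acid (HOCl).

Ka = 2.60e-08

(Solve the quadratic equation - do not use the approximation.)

x² + Ka×x - Ka×C = 0. Using quadratic formula: [H⁺] = 1.4677e-05

pH = 4.83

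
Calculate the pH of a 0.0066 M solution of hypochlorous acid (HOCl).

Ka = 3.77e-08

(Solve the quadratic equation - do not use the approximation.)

x² + Ka×x - Ka×C = 0. Using quadratic formula: [H⁺] = 1.5755e-05

pH = 4.80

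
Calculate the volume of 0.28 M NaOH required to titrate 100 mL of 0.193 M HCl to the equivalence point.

At equivalence: moles acid = moles base. moles HCl = 0.193 × 100/1000 = 0.0193 mol. V_base = moles / 0.28 × 1000 = 68.9 mL.

V_{base} = 68.9 mL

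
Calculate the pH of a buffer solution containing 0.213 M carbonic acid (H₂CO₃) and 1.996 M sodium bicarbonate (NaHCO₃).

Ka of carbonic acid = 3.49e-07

pKa = -log(3.49e-07) = 6.46. pH = pKa + log([A⁻]/[HA]) = 6.46 + log(1.996/0.213)

pH = 7.43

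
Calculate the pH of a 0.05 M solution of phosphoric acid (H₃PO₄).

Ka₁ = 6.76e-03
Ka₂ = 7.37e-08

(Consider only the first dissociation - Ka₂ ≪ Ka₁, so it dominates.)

First dissociation dominates. From Ka₁ = [H⁺][HA⁻]/[H₂A], x² + Ka₁·x − Ka₁·C = 0 with C = 0.05 M and Ka₁ = 6.76e-03. Solving: [H⁺] = (−Ka₁ + √(Ka₁² + 4·Ka₁·C)) / 2 = 1.5313e-02 M. pH = -log(1.5313e-02) = 1.81.

pH = 1.81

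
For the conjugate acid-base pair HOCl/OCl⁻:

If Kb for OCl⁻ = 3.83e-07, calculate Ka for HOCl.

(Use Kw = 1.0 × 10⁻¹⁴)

For a conjugate pair Ka × Kb = Kw, so Ka = Kw/Kb = 1.0 × 10⁻¹⁴ / 3.83e-07 = 2.61e-08.

K_a = 2.61e-08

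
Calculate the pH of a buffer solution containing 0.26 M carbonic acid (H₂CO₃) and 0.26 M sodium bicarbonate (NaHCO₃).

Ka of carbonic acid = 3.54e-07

pKa = -log(3.54e-07) = 6.45. pH = pKa + log([A⁻]/[HA]) = 6.45 + log(0.26/0.26)

pH = 6.45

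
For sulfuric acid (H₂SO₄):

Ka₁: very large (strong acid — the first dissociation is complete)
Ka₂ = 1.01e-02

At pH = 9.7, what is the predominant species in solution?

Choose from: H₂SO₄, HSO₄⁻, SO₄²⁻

The first dissociation is complete, so H₂SO₄ itself is never the predominant species in water; pKa₂ = -log(1.01e-02) = 2.00. For a polyprotic acid the predominant species crosses at each pKa: below pKa_n the protonated form dominates, above it the deprotonated form does. At pH = 9.7, the predominant species is SO₄²⁻.

SO₄²⁻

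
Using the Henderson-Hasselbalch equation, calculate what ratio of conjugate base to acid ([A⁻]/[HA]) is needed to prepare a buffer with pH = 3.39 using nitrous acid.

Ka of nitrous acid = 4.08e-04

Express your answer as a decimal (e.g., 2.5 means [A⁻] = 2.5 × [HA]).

pKa = -log(4.08e-04) = 3.3893. pH = pKa + log([A⁻]/[HA]), so log([A⁻]/[HA]) = pH − pKa = 3.39 − 3.3893 = 0.0007. [A⁻]/[HA] = 10^(0.0007) = 1.00

[A⁻]/[HA] = 1.00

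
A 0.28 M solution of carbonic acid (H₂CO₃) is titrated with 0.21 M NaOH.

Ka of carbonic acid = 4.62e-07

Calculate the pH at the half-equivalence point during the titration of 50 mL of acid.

At half-equivalence [HA] = [A⁻], so Henderson-Hasselbalch gives pH = pKa = -log(4.62e-07) = 6.34.

pH = pKa = 6.34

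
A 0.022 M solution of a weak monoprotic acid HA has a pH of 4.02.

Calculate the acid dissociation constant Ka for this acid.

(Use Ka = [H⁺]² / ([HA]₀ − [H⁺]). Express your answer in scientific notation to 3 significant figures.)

[H⁺] = 10^(−pH) = 10^(−4.02) = 9.550e-05 M. For HA ⇌ H⁺ + A⁻, Ka = [H⁺][A⁻]/[HA] = [H⁺]² / ([HA]₀ − [H⁺]) = (9.550e-05)² / (0.022 − 9.550e-05) = 4.16e-07.

K_a = 4.16e-07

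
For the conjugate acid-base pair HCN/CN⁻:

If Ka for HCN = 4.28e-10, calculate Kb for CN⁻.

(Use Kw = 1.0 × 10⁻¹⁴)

For a conjugate pair Ka × Kb = Kw, so Kb = Kw/Ka = 1.0 × 10⁻¹⁴ / 4.28e-10 = 2.34e-05.

K_b = 2.34e-05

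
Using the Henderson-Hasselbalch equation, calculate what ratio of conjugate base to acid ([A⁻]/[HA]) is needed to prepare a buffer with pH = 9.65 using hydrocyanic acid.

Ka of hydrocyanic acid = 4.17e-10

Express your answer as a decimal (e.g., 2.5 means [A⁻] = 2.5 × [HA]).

pKa = -log(4.17e-10) = 9.3799. pH = pKa + log([A⁻]/[HA]), so log([A⁻]/[HA]) = pH − pKa = 9.65 − 9.3799 = 0.2701. [A⁻]/[HA] = 10^(0.2701) = 1.86

[A⁻]/[HA] = 1.86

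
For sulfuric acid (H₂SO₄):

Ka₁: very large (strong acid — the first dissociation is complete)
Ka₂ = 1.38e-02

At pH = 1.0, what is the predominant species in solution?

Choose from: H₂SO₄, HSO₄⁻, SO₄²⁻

The first dissociation is complete, so H₂SO₄ itself is never the predominant species in water; pKa₂ = -log(1.38e-02) = 1.86. For a polyprotic acid the predominant species crosses at each pKa: below pKa_n the protonated form dominates, above it the deprotonated form does. At pH = 1.0, the predominant species is HSO₄⁻.

HSO₄⁻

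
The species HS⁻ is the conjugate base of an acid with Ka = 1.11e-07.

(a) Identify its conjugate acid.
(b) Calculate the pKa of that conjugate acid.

(a) The conjugate acid is formed by adding one H⁺ to HS⁻, giving H₂S. (b) pKa = -log(Ka) = -log(1.11e-07) = 6.95.

Conjugate acid: H₂S; pK_a = 6.95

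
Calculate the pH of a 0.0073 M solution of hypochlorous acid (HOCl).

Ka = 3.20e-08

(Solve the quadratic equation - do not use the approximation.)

x² + Ka×x - Ka×C = 0. Using quadratic formula: [H⁺] = 1.5268e-05

pH = 4.82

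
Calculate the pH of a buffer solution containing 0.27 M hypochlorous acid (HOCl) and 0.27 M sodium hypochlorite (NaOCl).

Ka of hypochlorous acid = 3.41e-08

pKa = -log(3.41e-08) = 7.47. pH = pKa + log([A⁻]/[HA]) = 7.47 + log(0.27/0.27)

pH = 7.47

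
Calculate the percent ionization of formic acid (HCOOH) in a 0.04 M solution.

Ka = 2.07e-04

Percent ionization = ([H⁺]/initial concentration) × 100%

Using Ka equilibrium: x² + Ka×x - Ka×C = 0. Solving: [H⁺] = 2.7759e-03. Percent = (2.7759e-03/0.04) × 100

Percent ionization = 6.94%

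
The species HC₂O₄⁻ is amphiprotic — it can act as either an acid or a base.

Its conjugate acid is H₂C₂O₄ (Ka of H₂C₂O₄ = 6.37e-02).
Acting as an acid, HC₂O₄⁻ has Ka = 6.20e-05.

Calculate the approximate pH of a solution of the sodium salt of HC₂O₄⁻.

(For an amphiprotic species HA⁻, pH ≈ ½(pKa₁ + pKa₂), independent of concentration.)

pKa₁ = -log(6.37e-02) = 1.20; pKa₂ = -log(6.20e-05) = 4.21. For an amphiprotic species, pH ≈ ½(pKa₁ + pKa₂) = ½(1.20 + 4.21) = 2.70.

pH = 2.70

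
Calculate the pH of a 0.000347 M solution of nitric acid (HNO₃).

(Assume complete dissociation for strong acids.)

[H⁺] = 0.000347 M for strong acid. pH = -log[H⁺] = -log(0.000347)

pH = 3.46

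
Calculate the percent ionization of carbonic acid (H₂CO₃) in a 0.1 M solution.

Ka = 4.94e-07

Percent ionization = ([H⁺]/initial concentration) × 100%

Using Ka equilibrium: x² + Ka×x - Ka×C = 0. Solving: [H⁺] = 2.2201e-04. Percent = (2.2201e-04/0.1) × 100

Percent ionization = 0.222%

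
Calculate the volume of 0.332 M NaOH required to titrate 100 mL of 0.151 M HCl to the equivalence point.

At equivalence: moles acid = moles base. moles HCl = 0.151 × 100/1000 = 0.0151 mol. V_base = moles / 0.332 × 1000 = 45.5 mL.

V_{base} = 45.5 mL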